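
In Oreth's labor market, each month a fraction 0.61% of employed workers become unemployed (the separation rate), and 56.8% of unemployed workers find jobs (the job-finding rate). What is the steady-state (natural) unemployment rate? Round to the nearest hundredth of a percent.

At steady state the flows balance: s·E = f·U, so U/(E+U) = s/(s+f).
u* = 0.61 / (0.61 + 56.8) = 0.61 / 57.41 = 1.06%.

Steady-state unemployment rate ≈ 1.06%.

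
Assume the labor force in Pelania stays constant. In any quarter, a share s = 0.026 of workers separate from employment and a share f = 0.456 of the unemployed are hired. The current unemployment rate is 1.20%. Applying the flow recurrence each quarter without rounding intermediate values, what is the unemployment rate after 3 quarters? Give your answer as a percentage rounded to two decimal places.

Unemployment rate after three quarters ≈ 4.81%.

With a fixed labor force, u_{t+1} = u_t + s·(1−u_t) − f·u_t = u_t·(1−s−f) + s.
Here 1−s−f = 0.518 and s = 0.026.
u_1 = 0.012000 × 0.518 + 0.026 = 0.032216.
u_2 = 0.032216 × 0.518 + 0.026 = 0.042688.
u_3 = 0.042688 × 0.518 + 0.026 = 0.048112.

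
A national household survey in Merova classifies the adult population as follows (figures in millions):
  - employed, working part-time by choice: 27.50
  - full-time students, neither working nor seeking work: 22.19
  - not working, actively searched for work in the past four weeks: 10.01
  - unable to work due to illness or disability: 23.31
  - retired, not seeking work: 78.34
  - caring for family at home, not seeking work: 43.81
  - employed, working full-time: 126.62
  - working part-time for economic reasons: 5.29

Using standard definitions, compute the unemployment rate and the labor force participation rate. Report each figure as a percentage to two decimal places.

Employed = 27.50 + 126.62 + 5.29 = 159.41 million (anyone who worked, including part-time for economic reasons, counts as employed).
Unemployed = 10.01 million.
Labor force = 159.41 + 10.01 = 169.42 million.
Not in labor force = 22.19 + 23.31 + 78.34 + 43.81 = 167.65 million (those not working and not actively searching are outside the labor force).
Civilian working-age population = 169.42 + 167.65 = 337.07 million.
Unemployment rate = 10.01 / 169.42 = 5.91%.
Labor force participation rate = 169.42 / 337.07 = 50.26%.

Unemployment rate ≈ 5.91%; labor force participation rate ≈ 50.26%.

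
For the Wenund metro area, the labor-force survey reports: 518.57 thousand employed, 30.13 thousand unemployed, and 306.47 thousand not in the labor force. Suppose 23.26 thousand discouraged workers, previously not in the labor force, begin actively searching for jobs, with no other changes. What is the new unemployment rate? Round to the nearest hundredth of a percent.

New unemployment rate ≈ 9.33%.

Initially, labor force = 518.57 + 30.13 = 548.70 thousand, so u = 30.13/548.70 = 5.49%.
After the change, unemployed and labor force both rise by 23.26 → E = 518.57, U = 53.39, labor force = 571.96 thousand.
New unemployment rate = 53.39 / 571.96 = 9.33%.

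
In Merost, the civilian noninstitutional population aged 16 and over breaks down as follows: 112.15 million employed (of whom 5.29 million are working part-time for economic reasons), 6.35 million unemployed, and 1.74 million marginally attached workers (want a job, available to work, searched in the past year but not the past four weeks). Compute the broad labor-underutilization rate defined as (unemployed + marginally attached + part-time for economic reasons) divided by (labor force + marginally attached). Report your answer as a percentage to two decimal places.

Labor force = 112.15 + 6.35 = 118.50 million.
Numerator = 6.35 + 1.74 + 5.29 = 13.38 million.
Denominator = 118.50 + 1.74 = 120.24 million.
Broad rate = 13.38 / 120.24 = 11.13%.

Broad underutilization rate ≈ 11.13%.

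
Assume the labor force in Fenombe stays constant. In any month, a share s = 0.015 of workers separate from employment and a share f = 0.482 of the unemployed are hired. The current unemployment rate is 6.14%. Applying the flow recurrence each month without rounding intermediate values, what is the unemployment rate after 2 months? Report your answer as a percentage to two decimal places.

Unemployment rate after two months ≈ 3.81%.

With a fixed labor force, u_{t+1} = u_t + s·(1−u_t) − f·u_t = u_t·(1−s−f) + s.
Here 1−s−f = 0.503 and s = 0.015.
u_1 = 0.061400 × 0.503 + 0.015 = 0.045884.
u_2 = 0.045884 × 0.503 + 0.015 = 0.038080.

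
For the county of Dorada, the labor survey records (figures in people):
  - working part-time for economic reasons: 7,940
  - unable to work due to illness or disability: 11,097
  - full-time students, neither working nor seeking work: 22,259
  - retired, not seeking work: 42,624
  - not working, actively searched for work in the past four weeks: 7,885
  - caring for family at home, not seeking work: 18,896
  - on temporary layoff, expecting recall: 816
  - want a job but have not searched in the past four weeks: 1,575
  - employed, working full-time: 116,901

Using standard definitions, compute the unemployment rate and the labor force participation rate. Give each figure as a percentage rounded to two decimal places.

Unemployment rate ≈ 6.52%; labor force participation rate ≈ 58.06%.

Employed = 7,940 + 116,901 = 124,841 (anyone who worked, including part-time for economic reasons, counts as employed).
Unemployed = 7,885 + 816 = 8,701 (jobless and actively searching, or on temporary layoff).
Labor force = 124,841 + 8,701 = 133,542.
Not in labor force = 11,097 + 22,259 + 42,624 + 18,896 + 1,575 = 96,451 (those not working and not actively searching are outside the labor force — including those who want a job but have given up searching).
Civilian working-age population = 133,542 + 96,451 = 229,993.
Unemployment rate = 8,701 / 133,542 = 6.52%.
Labor force participation rate = 133,542 / 229,993 = 58.06%.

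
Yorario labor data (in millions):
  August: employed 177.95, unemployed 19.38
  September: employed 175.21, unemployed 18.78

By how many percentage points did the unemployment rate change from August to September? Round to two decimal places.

August: labor force = 177.95 + 19.38 = 197.33; u = 19.38/197.33 = 9.82%.
September: labor force = 175.21 + 18.78 = 193.99; u = 18.78/193.99 = 9.68%.
Change = 9.68% − 9.82% = −0.14 pp.

The unemployment rate changed by −0.14 percentage points.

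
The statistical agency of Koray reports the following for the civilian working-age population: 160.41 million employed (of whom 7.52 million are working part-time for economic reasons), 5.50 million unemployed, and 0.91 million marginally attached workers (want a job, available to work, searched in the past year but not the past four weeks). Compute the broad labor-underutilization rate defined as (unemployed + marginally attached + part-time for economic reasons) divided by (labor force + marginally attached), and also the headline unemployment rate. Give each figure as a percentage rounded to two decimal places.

Broad underutilization rate ≈ 8.35%; headline unemployment rate ≈ 3.32%.

Labor force = 160.41 + 5.50 = 165.91 million.
Numerator = 5.50 + 0.91 + 7.52 = 13.93 million.
Denominator = 165.91 + 0.91 = 166.82 million.
Broad rate = 13.93 / 166.82 = 8.35%.
Headline unemployment rate = 5.50 / 165.91 = 3.32%.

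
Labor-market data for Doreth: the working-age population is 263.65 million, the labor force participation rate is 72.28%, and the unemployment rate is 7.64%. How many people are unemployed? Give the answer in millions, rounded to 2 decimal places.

About 14.56 million are unemployed.

Labor force = 0.7228 × 263.65 = 190.57 million.
Unemployed = 0.0764 × 190.57 ≈ 14.56 million.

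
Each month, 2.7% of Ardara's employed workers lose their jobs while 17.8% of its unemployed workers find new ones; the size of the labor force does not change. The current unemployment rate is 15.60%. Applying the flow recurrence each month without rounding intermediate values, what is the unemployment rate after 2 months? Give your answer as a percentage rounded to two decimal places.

With a fixed labor force, u_{t+1} = u_t + s·(1−u_t) − f·u_t = u_t·(1−s−f) + s.
Here 1−s−f = 0.795 and s = 0.027.
u_1 = 0.156000 × 0.795 + 0.027 = 0.151020.
u_2 = 0.151020 × 0.795 + 0.027 = 0.147061.

Unemployment rate after two months ≈ 14.71%.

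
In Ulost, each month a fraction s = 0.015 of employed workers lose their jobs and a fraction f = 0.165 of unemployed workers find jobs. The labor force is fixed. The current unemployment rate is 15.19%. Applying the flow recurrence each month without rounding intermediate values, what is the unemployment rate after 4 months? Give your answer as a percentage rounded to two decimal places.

With a fixed labor force, u_{t+1} = u_t + s·(1−u_t) − f·u_t = u_t·(1−s−f) + s.
Here 1−s−f = 0.820 and s = 0.015.
u_1 = 0.151900 × 0.820 + 0.015 = 0.139558.
u_2 = 0.139558 × 0.820 + 0.015 = 0.129438.
u_3 = 0.129438 × 0.820 + 0.015 = 0.121139.
u_4 = 0.121139 × 0.820 + 0.015 = 0.114334.

Unemployment rate after four months ≈ 11.43%.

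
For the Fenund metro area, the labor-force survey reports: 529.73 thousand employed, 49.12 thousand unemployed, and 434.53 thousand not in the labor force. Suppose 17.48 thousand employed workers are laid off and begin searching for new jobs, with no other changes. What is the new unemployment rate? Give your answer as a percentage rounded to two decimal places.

Initially, labor force = 529.73 + 49.12 = 578.85 thousand, so u = 49.12/578.85 = 8.49%.
After the change, employed falls and unemployed rises by 17.48; labor force unchanged → E = 512.25, U = 66.60, labor force = 578.85 thousand.
New unemployment rate = 66.60 / 578.85 = 11.51%.

New unemployment rate ≈ 11.51%.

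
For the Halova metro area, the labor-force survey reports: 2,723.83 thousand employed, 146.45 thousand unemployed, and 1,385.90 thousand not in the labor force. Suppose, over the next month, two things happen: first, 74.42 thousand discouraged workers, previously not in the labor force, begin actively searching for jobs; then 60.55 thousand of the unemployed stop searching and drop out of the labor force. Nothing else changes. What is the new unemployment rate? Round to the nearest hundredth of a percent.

New unemployment rate ≈ 5.56%.

Initially, labor force = 2,723.83 + 146.45 = 2,870.28 thousand, so u = 146.45/2,870.28 = 5.10%.
After the first change, unemployed and labor force both rise by 74.42 → E = 2,723.83, U = 220.87, labor force = 2,944.70 thousand.
After the second change, unemployed and labor force both fall by 60.55 → E = 2,723.83, U = 160.32, labor force = 2,884.15 thousand.
New unemployment rate = 160.32 / 2,884.15 = 5.56%.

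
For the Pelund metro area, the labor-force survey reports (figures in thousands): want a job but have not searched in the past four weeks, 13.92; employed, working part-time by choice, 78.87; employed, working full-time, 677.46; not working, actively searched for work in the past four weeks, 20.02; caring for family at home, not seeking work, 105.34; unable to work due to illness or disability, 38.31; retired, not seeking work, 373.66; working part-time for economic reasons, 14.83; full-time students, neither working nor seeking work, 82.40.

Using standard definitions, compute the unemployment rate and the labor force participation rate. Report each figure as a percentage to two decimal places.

Employed = 78.87 + 677.46 + 14.83 = 771.16 thousand (anyone who worked, including part-time for economic reasons, counts as employed).
Unemployed = 20.02 thousand.
Labor force = 771.16 + 20.02 = 791.18 thousand.
Not in labor force = 13.92 + 105.34 + 38.31 + 373.66 + 82.40 = 613.63 thousand (those not working and not actively searching are outside the labor force — including those who want a job but have given up searching).
Civilian working-age population = 791.18 + 613.63 = 1,404.81 thousand.
Unemployment rate = 20.02 / 791.18 = 2.53%.
Labor force participation rate = 791.18 / 1,404.81 = 56.32%.

Unemployment rate ≈ 2.53%; labor force participation rate ≈ 56.32%.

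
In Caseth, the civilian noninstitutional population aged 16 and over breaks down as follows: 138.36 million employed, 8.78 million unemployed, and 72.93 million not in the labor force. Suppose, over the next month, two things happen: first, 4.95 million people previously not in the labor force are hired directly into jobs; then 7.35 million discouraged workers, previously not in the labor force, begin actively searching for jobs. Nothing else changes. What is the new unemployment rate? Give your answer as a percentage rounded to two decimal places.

New unemployment rate ≈ 10.12%.

Initially, labor force = 138.36 + 8.78 = 147.14 million, so u = 8.78/147.14 = 5.97%.
After the first change, employed and labor force both rise by 4.95; unemployed unchanged → E = 143.31, U = 8.78, labor force = 152.09 million.
After the second change, unemployed and labor force both rise by 7.35 → E = 143.31, U = 16.13, labor force = 159.44 million.
New unemployment rate = 16.13 / 159.44 = 10.12%.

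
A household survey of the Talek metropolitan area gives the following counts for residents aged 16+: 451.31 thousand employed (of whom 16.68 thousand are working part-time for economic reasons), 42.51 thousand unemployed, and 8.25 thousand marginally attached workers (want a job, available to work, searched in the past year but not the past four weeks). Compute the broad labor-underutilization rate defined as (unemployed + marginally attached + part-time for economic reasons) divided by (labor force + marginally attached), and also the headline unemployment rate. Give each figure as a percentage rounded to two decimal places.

Broad underutilization rate ≈ 13.43%; headline unemployment rate ≈ 8.61%.

Labor force = 451.31 + 42.51 = 493.82 thousand.
Numerator = 42.51 + 8.25 + 16.68 = 67.44 thousand.
Denominator = 493.82 + 8.25 = 502.07 thousand.
Broad rate = 67.44 / 502.07 = 13.43%.
Headline unemployment rate = 42.51 / 493.82 = 8.61%.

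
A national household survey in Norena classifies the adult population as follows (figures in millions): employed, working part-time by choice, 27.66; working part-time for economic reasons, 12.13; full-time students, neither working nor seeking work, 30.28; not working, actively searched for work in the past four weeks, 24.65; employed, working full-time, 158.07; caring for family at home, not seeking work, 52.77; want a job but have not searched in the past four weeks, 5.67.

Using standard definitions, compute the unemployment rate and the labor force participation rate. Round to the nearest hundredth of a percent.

Employed = 27.66 + 12.13 + 158.07 = 197.86 million (anyone who worked, including part-time for economic reasons, counts as employed).
Unemployed = 24.65 million.
Labor force = 197.86 + 24.65 = 222.51 million.
Not in labor force = 30.28 + 52.77 + 5.67 = 88.72 million (those not working and not actively searching are outside the labor force — including those who want a job but have given up searching).
Civilian working-age population = 222.51 + 88.72 = 311.23 million.
Unemployment rate = 24.65 / 222.51 = 11.08%.
Labor force participation rate = 222.51 / 311.23 = 71.49%.

Unemployment rate ≈ 11.08%; labor force participation rate ≈ 71.49%.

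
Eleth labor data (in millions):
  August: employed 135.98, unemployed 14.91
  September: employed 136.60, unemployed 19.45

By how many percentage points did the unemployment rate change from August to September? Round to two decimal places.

August: labor force = 135.98 + 14.91 = 150.89; u = 14.91/150.89 = 9.88%.
September: labor force = 136.60 + 19.45 = 156.05; u = 19.45/156.05 = 12.46%.
Change = 12.46% − 9.88% = +2.58 pp.

The unemployment rate changed by +2.58 percentage points.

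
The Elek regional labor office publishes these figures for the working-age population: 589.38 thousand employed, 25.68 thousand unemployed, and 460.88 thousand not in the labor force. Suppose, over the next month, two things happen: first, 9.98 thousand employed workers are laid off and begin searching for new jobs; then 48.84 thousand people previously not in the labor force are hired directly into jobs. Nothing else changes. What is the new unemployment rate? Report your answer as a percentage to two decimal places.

Initially, labor force = 589.38 + 25.68 = 615.06 thousand, so u = 25.68/615.06 = 4.18%.
After the first change, employed falls and unemployed rises by 9.98; labor force unchanged → E = 579.40, U = 35.66, labor force = 615.06 thousand.
After the second change, employed and labor force both rise by 48.84; unemployed unchanged → E = 628.24, U = 35.66, labor force = 663.90 thousand.
New unemployment rate = 35.66 / 663.90 = 5.37%.

New unemployment rate ≈ 5.37%.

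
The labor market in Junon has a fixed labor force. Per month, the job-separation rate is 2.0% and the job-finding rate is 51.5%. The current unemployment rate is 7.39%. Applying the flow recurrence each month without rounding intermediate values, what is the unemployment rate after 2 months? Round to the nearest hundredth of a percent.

Unemployment rate after two months ≈ 4.53%.

With a fixed labor force, u_{t+1} = u_t + s·(1−u_t) − f·u_t = u_t·(1−s−f) + s.
Here 1−s−f = 0.465 and s = 0.020.
u_1 = 0.073900 × 0.465 + 0.020 = 0.054363.
u_2 = 0.054363 × 0.465 + 0.020 = 0.045279.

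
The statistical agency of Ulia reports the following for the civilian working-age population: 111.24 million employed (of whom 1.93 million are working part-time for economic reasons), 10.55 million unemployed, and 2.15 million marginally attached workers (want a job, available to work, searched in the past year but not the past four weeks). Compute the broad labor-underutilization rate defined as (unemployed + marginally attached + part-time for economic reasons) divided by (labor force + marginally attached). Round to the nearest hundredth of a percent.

Labor force = 111.24 + 10.55 = 121.79 million.
Numerator = 10.55 + 2.15 + 1.93 = 14.63 million.
Denominator = 121.79 + 2.15 = 123.94 million.
Broad rate = 14.63 / 123.94 = 11.80%.

Broad underutilization rate ≈ 11.80%.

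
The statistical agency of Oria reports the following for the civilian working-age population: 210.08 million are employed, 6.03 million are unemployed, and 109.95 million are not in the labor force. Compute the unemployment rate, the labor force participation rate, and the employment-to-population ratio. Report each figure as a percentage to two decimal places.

Unemployment rate ≈ 2.79%; labor force participation rate ≈ 66.28%; employment-population ratio ≈ 64.43%.

Labor force = employed + unemployed = 210.08 + 6.03 = 216.11 million.
Working-age population = 216.11 + 109.95 = 326.06 million.
Unemployment rate = 6.03 / 216.11 = 2.79%.
Labor force participation rate = 216.11 / 326.06 = 66.28%.
Employment-population ratio = 210.08 / 326.06 = 64.43%.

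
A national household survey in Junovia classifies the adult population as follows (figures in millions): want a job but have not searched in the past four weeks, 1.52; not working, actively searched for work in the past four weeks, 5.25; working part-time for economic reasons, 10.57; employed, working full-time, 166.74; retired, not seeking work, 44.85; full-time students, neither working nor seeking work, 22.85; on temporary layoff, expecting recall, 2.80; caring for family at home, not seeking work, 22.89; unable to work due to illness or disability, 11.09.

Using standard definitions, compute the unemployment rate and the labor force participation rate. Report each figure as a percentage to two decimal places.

Employed = 10.57 + 166.74 = 177.31 million (anyone who worked, including part-time for economic reasons, counts as employed).
Unemployed = 5.25 + 2.80 = 8.05 million (jobless and actively searching, or on temporary layoff).
Labor force = 177.31 + 8.05 = 185.36 million.
Not in labor force = 1.52 + 44.85 + 22.85 + 22.89 + 11.09 = 103.20 million (those not working and not actively searching are outside the labor force — including those who want a job but have given up searching).
Civilian working-age population = 185.36 + 103.20 = 288.56 million.
Unemployment rate = 8.05 / 185.36 = 4.34%.
Labor force participation rate = 185.36 / 288.56 = 64.24%.

Unemployment rate ≈ 4.34%; labor force participation rate ≈ 64.24%.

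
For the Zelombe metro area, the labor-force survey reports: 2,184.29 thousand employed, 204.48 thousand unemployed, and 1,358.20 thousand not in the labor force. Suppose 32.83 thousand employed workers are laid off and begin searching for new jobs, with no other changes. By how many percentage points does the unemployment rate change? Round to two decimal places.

Initially, labor force = 2,184.29 + 204.48 = 2,388.77 thousand, so u = 204.48/2,388.77 = 8.56%.
After the change, employed falls and unemployed rises by 32.83; labor force unchanged → E = 2,151.46, U = 237.31, labor force = 2,388.77 thousand.
New unemployment rate = 237.31 / 2,388.77 = 9.93%.
Change = 9.93% − 8.56% = +1.37 percentage points.

The unemployment rate changes by +1.37 percentage points.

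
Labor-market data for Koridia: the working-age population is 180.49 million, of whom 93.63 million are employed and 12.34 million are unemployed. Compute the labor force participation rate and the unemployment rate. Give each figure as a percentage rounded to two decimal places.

Labor force participation rate ≈ 58.71%; unemployment rate ≈ 11.64%.

Labor force = employed + unemployed = 93.63 + 12.34 = 105.97 million.
Unemployment rate = 12.34 / 105.97 = 11.64%.
Labor force participation rate = 105.97 / 180.49 = 58.71%.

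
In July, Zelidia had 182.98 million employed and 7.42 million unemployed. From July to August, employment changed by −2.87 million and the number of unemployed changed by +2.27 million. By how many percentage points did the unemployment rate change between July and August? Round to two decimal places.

July: labor force = 182.98 + 7.42 = 190.40; u = 7.42/190.40 = 3.90%.
August: labor force = 180.11 + 9.69 = 189.80; u = 9.69/189.80 = 5.11%.
Change = 5.11% − 3.90% = +1.21 pp.

The unemployment rate changed by +1.21 percentage points.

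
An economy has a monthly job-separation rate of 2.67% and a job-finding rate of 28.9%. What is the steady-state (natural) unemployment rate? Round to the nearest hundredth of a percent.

At steady state the flows balance: s·E = f·U, so U/(E+U) = s/(s+f).
u* = 2.67 / (2.67 + 28.9) = 2.67 / 31.57 = 8.46%.

Steady-state unemployment rate ≈ 8.46%.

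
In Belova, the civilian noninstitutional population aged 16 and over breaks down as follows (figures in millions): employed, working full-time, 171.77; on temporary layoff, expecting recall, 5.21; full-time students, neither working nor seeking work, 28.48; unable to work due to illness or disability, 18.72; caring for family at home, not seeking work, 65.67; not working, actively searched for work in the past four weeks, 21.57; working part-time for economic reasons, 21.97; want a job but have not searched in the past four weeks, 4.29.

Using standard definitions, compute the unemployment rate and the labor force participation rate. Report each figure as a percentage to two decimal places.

Employed = 171.77 + 21.97 = 193.74 million (anyone who worked, including part-time for economic reasons, counts as employed).
Unemployed = 5.21 + 21.57 = 26.78 million (jobless and actively searching, or on temporary layoff).
Labor force = 193.74 + 26.78 = 220.52 million.
Not in labor force = 28.48 + 18.72 + 65.67 + 4.29 = 117.16 million (those not working and not actively searching are outside the labor force — including those who want a job but have given up searching).
Civilian working-age population = 220.52 + 117.16 = 337.68 million.
Unemployment rate = 26.78 / 220.52 = 12.14%.
Labor force participation rate = 220.52 / 337.68 = 65.30%.

Unemployment rate ≈ 12.14%; labor force participation rate ≈ 65.30%.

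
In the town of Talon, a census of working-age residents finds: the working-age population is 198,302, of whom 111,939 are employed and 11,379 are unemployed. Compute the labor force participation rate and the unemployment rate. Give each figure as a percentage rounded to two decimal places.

Labor force = employed + unemployed = 111,939 + 11,379 = 123,318.
Unemployment rate = 11,379 / 123,318 = 9.23%.
Labor force participation rate = 123,318 / 198,302 = 62.19%.

Labor force participation rate ≈ 62.19%; unemployment rate ≈ 9.23%.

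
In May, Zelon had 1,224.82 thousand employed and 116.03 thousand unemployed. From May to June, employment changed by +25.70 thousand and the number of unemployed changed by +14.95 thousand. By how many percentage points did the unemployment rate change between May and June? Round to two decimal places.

May: labor force = 1,224.82 + 116.03 = 1,340.85; u = 116.03/1,340.85 = 8.65%.
June: labor force = 1,250.52 + 130.98 = 1,381.50; u = 130.98/1,381.50 = 9.48%.
Change = 9.48% − 8.65% = +0.83 pp.

The unemployment rate changed by +0.83 percentage points.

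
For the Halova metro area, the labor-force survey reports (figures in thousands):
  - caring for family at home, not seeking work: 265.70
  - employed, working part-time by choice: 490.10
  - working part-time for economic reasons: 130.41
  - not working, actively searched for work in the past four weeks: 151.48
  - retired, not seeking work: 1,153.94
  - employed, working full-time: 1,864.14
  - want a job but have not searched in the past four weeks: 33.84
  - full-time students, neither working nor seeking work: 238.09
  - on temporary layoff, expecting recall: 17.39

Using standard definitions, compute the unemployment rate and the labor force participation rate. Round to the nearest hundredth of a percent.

Unemployment rate ≈ 6.36%; labor force participation rate ≈ 61.07%.

Employed = 490.10 + 130.41 + 1,864.14 = 2,484.65 thousand (anyone who worked, including part-time for economic reasons, counts as employed).
Unemployed = 151.48 + 17.39 = 168.87 thousand (jobless and actively searching, or on temporary layoff).
Labor force = 2,484.65 + 168.87 = 2,653.52 thousand.
Not in labor force = 265.70 + 1,153.94 + 33.84 + 238.09 = 1,691.57 thousand (those not working and not actively searching are outside the labor force — including those who want a job but have given up searching).
Civilian working-age population = 2,653.52 + 1,691.57 = 4,345.09 thousand.
Unemployment rate = 168.87 / 2,653.52 = 6.36%.
Labor force participation rate = 2,653.52 / 4,345.09 = 61.07%.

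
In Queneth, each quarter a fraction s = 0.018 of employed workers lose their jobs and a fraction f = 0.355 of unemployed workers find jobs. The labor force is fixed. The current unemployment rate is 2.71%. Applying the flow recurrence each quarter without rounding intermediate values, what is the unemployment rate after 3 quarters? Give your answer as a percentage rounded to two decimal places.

With a fixed labor force, u_{t+1} = u_t + s·(1−u_t) − f·u_t = u_t·(1−s−f) + s.
Here 1−s−f = 0.627 and s = 0.018.
u_1 = 0.027100 × 0.627 + 0.018 = 0.034992.
u_2 = 0.034992 × 0.627 + 0.018 = 0.039940.
u_3 = 0.039940 × 0.627 + 0.018 = 0.043042.

Unemployment rate after three quarters ≈ 4.30%.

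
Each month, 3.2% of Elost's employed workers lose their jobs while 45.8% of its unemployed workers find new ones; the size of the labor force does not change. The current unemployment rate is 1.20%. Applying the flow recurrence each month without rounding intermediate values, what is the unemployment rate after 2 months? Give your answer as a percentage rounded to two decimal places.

Unemployment rate after two months ≈ 5.14%.

With a fixed labor force, u_{t+1} = u_t + s·(1−u_t) − f·u_t = u_t·(1−s−f) + s.
Here 1−s−f = 0.510 and s = 0.032.
u_1 = 0.012000 × 0.510 + 0.032 = 0.038120.
u_2 = 0.038120 × 0.510 + 0.032 = 0.051441.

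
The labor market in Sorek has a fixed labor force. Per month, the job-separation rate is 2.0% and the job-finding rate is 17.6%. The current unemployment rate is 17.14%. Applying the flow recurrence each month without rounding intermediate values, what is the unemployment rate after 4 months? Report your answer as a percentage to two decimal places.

With a fixed labor force, u_{t+1} = u_t + s·(1−u_t) − f·u_t = u_t·(1−s−f) + s.
Here 1−s−f = 0.804 and s = 0.020.
u_1 = 0.171400 × 0.804 + 0.020 = 0.157806.
u_2 = 0.157806 × 0.804 + 0.020 = 0.146876.
u_3 = 0.146876 × 0.804 + 0.020 = 0.138088.
u_4 = 0.138088 × 0.804 + 0.020 = 0.131023.

Unemployment rate after four months ≈ 13.10%.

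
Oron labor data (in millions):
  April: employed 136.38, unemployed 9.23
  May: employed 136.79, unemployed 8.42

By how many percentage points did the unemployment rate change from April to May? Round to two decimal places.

April: labor force = 136.38 + 9.23 = 145.61; u = 9.23/145.61 = 6.34%.
May: labor force = 136.79 + 8.42 = 145.21; u = 8.42/145.21 = 5.80%.
Change = 5.80% − 6.34% = −0.54 pp.

The unemployment rate changed by −0.54 percentage points.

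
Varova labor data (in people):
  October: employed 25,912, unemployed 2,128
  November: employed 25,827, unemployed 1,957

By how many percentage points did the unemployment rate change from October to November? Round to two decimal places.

The unemployment rate changed by −0.55 percentage points.

October: labor force = 25,912 + 2,128 = 28,040; u = 2,128/28,040 = 7.59%.
November: labor force = 25,827 + 1,957 = 27,784; u = 1,957/27,784 = 7.04%.
Change = 7.04% − 7.59% = −0.55 pp.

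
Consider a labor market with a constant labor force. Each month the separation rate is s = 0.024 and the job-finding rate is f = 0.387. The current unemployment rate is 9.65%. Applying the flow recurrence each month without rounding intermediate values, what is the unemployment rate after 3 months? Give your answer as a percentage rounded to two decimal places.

Unemployment rate after three months ≈ 6.62%.

With a fixed labor force, u_{t+1} = u_t + s·(1−u_t) − f·u_t = u_t·(1−s−f) + s.
Here 1−s−f = 0.589 and s = 0.024.
u_1 = 0.096500 × 0.589 + 0.024 = 0.080839.
u_2 = 0.080839 × 0.589 + 0.024 = 0.071614.
u_3 = 0.071614 × 0.589 + 0.024 = 0.066181.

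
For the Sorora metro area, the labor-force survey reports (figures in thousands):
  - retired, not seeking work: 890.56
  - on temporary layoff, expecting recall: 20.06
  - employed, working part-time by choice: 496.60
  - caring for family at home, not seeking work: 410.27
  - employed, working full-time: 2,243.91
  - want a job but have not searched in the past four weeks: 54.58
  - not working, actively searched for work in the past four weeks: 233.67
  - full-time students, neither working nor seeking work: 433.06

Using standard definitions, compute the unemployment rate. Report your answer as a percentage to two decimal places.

Employed = 496.60 + 2,243.91 = 2,740.51 thousand.
Unemployed = 20.06 + 233.67 = 253.73 thousand (jobless and actively searching, or on temporary layoff).
Labor force = 2,740.51 + 253.73 = 2,994.24 thousand.
Unemployment rate = 253.73 / 2,994.24 = 8.47%.

Unemployment rate ≈ 8.47%.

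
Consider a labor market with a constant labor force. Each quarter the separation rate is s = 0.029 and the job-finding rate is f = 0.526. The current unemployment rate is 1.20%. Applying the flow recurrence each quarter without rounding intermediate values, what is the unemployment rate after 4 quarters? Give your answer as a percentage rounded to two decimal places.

With a fixed labor force, u_{t+1} = u_t + s·(1−u_t) − f·u_t = u_t·(1−s−f) + s.
Here 1−s−f = 0.445 and s = 0.029.
u_1 = 0.012000 × 0.445 + 0.029 = 0.034340.
u_2 = 0.034340 × 0.445 + 0.029 = 0.044281.
u_3 = 0.044281 × 0.445 + 0.029 = 0.048705.
u_4 = 0.048705 × 0.445 + 0.029 = 0.050674.

Unemployment rate after four quarters ≈ 5.07%.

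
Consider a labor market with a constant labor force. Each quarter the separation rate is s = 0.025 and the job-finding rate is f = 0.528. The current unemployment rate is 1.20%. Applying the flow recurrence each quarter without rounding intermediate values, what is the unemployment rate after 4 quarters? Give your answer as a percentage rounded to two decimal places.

With a fixed labor force, u_{t+1} = u_t + s·(1−u_t) − f·u_t = u_t·(1−s−f) + s.
Here 1−s−f = 0.447 and s = 0.025.
u_1 = 0.012000 × 0.447 + 0.025 = 0.030364.
u_2 = 0.030364 × 0.447 + 0.025 = 0.038573.
u_3 = 0.038573 × 0.447 + 0.025 = 0.042242.
u_4 = 0.042242 × 0.447 + 0.025 = 0.043882.

Unemployment rate after four quarters ≈ 4.39%.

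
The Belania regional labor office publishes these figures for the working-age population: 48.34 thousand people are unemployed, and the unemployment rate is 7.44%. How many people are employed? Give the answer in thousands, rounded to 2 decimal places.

Labor force = U / u = 48.34 / 0.0744 ≈ 649.73 thousand.
Employed = labor force − unemployed = 649.73 − 48.34 = 601.39 thousand.

About 601.39 thousand are employed.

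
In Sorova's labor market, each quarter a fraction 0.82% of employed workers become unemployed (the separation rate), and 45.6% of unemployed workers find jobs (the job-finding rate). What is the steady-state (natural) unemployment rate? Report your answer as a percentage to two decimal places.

At steady state the flows balance: s·E = f·U, so U/(E+U) = s/(s+f).
u* = 0.82 / (0.82 + 45.6) = 0.82 / 46.42 = 1.77%.

Steady-state unemployment rate ≈ 1.77%.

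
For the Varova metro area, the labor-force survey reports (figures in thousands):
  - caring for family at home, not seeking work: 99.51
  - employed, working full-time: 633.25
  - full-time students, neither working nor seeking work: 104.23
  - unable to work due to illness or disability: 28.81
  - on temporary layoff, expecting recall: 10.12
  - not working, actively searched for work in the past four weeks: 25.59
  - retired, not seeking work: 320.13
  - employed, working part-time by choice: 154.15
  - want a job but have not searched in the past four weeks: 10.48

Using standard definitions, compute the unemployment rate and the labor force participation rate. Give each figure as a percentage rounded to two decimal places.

Unemployment rate ≈ 4.34%; labor force participation rate ≈ 59.38%.

Employed = 633.25 + 154.15 = 787.40 thousand.
Unemployed = 10.12 + 25.59 = 35.71 thousand (jobless and actively searching, or on temporary layoff).
Labor force = 787.40 + 35.71 = 823.11 thousand.
Not in labor force = 99.51 + 104.23 + 28.81 + 320.13 + 10.48 = 563.16 thousand (those not working and not actively searching are outside the labor force — including those who want a job but have given up searching).
Civilian working-age population = 823.11 + 563.16 = 1,386.27 thousand.
Unemployment rate = 35.71 / 823.11 = 4.34%.
Labor force participation rate = 823.11 / 1,386.27 = 59.38%.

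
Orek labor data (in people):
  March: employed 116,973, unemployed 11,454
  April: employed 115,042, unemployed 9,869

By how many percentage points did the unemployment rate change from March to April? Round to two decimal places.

March: labor force = 116,973 + 11,454 = 128,427; u = 11,454/128,427 = 8.92%.
April: labor force = 115,042 + 9,869 = 124,911; u = 9,869/124,911 = 7.90%.
Change = 7.90% − 8.92% = −1.02 pp.

The unemployment rate changed by −1.02 percentage points.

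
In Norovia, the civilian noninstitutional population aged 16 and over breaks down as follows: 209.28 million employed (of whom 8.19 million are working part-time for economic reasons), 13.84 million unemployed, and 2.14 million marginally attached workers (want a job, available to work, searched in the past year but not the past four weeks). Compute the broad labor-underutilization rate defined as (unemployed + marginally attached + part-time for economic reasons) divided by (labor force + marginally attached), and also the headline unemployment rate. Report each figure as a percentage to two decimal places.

Broad underutilization rate ≈ 10.73%; headline unemployment rate ≈ 6.20%.

Labor force = 209.28 + 13.84 = 223.12 million.
Numerator = 13.84 + 2.14 + 8.19 = 24.17 million.
Denominator = 223.12 + 2.14 = 225.26 million.
Broad rate = 24.17 / 225.26 = 10.73%.
Headline unemployment rate = 13.84 / 223.12 = 6.20%.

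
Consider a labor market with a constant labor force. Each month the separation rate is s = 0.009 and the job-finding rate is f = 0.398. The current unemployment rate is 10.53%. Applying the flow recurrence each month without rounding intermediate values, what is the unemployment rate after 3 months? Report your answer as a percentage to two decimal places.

Unemployment rate after three months ≈ 3.95%.

With a fixed labor force, u_{t+1} = u_t + s·(1−u_t) − f·u_t = u_t·(1−s−f) + s.
Here 1−s−f = 0.593 and s = 0.009.
u_1 = 0.105300 × 0.593 + 0.009 = 0.071443.
u_2 = 0.071443 × 0.593 + 0.009 = 0.051366.
u_3 = 0.051366 × 0.593 + 0.009 = 0.039460.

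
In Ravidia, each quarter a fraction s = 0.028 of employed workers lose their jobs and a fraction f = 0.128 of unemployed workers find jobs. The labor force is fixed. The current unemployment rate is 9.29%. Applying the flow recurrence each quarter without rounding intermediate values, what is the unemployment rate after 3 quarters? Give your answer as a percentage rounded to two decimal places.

Unemployment rate after three quarters ≈ 12.74%.

With a fixed labor force, u_{t+1} = u_t + s·(1−u_t) − f·u_t = u_t·(1−s−f) + s.
Here 1−s−f = 0.844 and s = 0.028.
u_1 = 0.092900 × 0.844 + 0.028 = 0.106408.
u_2 = 0.106408 × 0.844 + 0.028 = 0.117808.
u_3 = 0.117808 × 0.844 + 0.028 = 0.127430.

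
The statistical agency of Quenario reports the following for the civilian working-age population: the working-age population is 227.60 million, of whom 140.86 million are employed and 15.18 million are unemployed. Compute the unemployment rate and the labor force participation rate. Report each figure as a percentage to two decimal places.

Labor force = employed + unemployed = 140.86 + 15.18 = 156.04 million.
Unemployment rate = 15.18 / 156.04 = 9.73%.
Labor force participation rate = 156.04 / 227.60 = 68.56%.

Unemployment rate ≈ 9.73%; labor force participation rate ≈ 68.56%.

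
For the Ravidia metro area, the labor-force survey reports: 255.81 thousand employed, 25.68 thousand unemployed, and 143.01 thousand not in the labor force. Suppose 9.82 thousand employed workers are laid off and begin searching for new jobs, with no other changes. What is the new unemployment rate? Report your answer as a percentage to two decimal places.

Initially, labor force = 255.81 + 25.68 = 281.49 thousand, so u = 25.68/281.49 = 9.12%.
After the change, employed falls and unemployed rises by 9.82; labor force unchanged → E = 245.99, U = 35.50, labor force = 281.49 thousand.
New unemployment rate = 35.50 / 281.49 = 12.61%.

New unemployment rate ≈ 12.61%.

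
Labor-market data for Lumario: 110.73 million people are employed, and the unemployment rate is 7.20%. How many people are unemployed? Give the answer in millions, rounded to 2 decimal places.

About 8.59 million are unemployed.

Let U be the number unemployed. The labor force is E + U, and U/(E+U) = 0.0720.
So U = 0.0720 × 110.73 / (1 − 0.0720) = 7.9726 / 0.9280 ≈ 8.59 million.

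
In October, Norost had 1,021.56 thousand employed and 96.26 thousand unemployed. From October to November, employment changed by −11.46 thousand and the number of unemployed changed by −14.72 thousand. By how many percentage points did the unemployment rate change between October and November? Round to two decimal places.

The unemployment rate changed by −1.14 percentage points.

October: labor force = 1,021.56 + 96.26 = 1,117.82; u = 96.26/1,117.82 = 8.61%.
November: labor force = 1,010.10 + 81.54 = 1,091.64; u = 81.54/1,091.64 = 7.47%.
Change = 7.47% − 8.61% = −1.14 pp.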